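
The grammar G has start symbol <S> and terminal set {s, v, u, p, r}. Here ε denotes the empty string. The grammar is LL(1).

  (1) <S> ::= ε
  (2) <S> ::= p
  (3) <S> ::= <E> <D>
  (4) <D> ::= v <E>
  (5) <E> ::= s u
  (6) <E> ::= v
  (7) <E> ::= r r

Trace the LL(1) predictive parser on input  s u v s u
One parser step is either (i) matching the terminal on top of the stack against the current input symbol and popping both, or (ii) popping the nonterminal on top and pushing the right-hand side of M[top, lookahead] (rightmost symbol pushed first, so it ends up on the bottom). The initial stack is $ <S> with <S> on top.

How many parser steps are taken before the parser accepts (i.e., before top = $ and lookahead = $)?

9

step 1: stack=$ <S>  input=s u v s u $  — expand <S> ::= <E> <D>
step 2: stack=$ <D> <E>  input=s u v s u $  — expand <E> ::= s u
step 3: stack=$ <D> u s  input=s u v s u $  — match s
step 4: stack=$ <D> u  input=u v s u $  — match u
step 5: stack=$ <D>  input=v s u $  — expand <D> ::= v <E>
step 6: stack=$ <E> v  input=v s u $  — match v
step 7: stack=$ <E>  input=s u $  — expand <E> ::= s u
step 8: stack=$ u s  input=s u $  — match s
step 9: stack=$ u  input=u $  — match u
Accept reached after 9 steps.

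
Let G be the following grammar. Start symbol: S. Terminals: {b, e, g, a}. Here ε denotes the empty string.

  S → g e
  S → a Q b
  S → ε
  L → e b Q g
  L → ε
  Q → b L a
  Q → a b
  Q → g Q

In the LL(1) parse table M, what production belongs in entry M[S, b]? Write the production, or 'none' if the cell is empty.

none

FIRST(S) = {ε, a, g}
FIRST(L) = {ε, e}
FIRST(Q) = {a, b, g}
FOLLOW(S) includes $ since S is the start symbol.
FOLLOW(S): S appears on no right-hand side. Thus FOLLOW(S) = {$}.
For S → g e: FIRST(g e) = {g}, so it goes in M[S, t] for t ∈ {g}.
For S → a Q b: FIRST(a Q b) = {a}, so it goes in M[S, t] for t ∈ {a}.
For S → ε: FIRST(ε) = {ε}, so it goes in M[S, t] for t ∈ {}; since ε ∈ FIRST, also for every t ∈ FOLLOW(S) = {$}.
None of these place a production in M[S, b].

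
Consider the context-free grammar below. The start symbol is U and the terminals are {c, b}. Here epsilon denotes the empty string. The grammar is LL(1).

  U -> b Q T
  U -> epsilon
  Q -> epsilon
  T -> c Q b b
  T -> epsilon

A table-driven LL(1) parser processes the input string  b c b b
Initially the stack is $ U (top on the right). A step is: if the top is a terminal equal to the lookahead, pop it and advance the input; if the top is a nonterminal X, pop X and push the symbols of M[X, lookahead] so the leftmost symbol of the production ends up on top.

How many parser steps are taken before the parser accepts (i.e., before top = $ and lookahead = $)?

step 1: stack=$ U  input=b c b b $  — expand U -> b Q T
step 2: stack=$ T Q b  input=b c b b $  — match b
step 3: stack=$ T Q  input=c b b $  — expand Q -> epsilon
step 4: stack=$ T  input=c b b $  — expand T -> c Q b b
step 5: stack=$ b b Q c  input=c b b $  — match c
step 6: stack=$ b b Q  input=b b $  — expand Q -> epsilon
step 7: stack=$ b b  input=b b $  — match b
step 8: stack=$ b  input=b $  — match b
Accept reached after 8 steps.

8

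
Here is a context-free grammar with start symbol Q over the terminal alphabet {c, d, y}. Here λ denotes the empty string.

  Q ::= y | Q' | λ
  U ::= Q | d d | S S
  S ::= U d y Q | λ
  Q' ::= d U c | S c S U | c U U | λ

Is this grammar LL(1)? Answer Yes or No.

FIRST(Q) = {λ, c, d, y}
FIRST(U) = {λ, c, d, y}
FIRST(S) = {λ, c, d, y}
FIRST(Q') = {λ, c, d, y}
FOLLOW(Q) = {$, c, d, y}
FOLLOW(U) = {$, c, d, y}
FOLLOW(S) = {$, c, d, y}
FOLLOW(Q') = {$, c, d, y}
Cell M[Q, $] receives both Q ::= Q' and Q ::= λ — the grammar is not LL(1).

No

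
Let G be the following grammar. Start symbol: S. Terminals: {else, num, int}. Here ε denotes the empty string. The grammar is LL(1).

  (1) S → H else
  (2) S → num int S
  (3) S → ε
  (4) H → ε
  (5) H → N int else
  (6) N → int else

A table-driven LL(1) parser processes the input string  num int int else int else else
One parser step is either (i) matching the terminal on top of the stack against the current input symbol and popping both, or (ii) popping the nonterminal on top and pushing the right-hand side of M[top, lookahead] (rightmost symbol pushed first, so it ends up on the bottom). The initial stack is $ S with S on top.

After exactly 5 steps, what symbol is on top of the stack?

step 1: stack=$ S  input=num int int else int else else $  — expand S → num int S
step 2: stack=$ S int num  input=num int int else int else else $  — match num
step 3: stack=$ S int  input=int int else int else else $  — match int
step 4: stack=$ S  input=int else int else else $  — expand S → H else
step 5: stack=$ else H  input=int else int else else $  — expand H → N int else
Stack after step 5: $ else else int N (top = N).

N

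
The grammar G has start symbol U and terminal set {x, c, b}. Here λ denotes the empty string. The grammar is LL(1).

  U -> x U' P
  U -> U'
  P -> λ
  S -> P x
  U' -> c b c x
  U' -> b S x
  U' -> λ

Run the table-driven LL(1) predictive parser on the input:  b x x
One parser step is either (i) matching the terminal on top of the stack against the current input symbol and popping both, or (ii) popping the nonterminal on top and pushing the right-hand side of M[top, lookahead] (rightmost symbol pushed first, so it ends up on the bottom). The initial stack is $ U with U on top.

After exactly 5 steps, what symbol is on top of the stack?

     Stack    Input    Action
  1  $ U      b x x $  expand U -> U'
  2  $ U'     b x x $  expand U' -> b S x
  3  $ x S b  b x x $  match b
  4  $ x S    x x $    expand S -> P x
  5  $ x x P  x x $    expand P -> λ
Stack after step 5: $ x x (top = x).

x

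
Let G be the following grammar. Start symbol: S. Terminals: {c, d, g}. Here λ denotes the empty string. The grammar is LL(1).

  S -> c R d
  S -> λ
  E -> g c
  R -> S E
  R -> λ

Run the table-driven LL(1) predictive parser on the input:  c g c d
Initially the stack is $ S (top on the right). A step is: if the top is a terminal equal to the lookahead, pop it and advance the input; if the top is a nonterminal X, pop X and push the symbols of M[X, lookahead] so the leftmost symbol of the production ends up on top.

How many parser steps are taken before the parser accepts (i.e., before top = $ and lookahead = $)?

     Stack    Input      Action
  1  $ S      c g c d $  expand S -> c R d
  2  $ d R c  c g c d $  match c
  3  $ d R    g c d $    expand R -> S E
  4  $ d E S  g c d $    expand S -> λ
  5  $ d E    g c d $    expand E -> g c
  6  $ d c g  g c d $    match g
  7  $ d c    c d $      match c
  8  $ d      d $        match d
Accept reached after 8 steps.

8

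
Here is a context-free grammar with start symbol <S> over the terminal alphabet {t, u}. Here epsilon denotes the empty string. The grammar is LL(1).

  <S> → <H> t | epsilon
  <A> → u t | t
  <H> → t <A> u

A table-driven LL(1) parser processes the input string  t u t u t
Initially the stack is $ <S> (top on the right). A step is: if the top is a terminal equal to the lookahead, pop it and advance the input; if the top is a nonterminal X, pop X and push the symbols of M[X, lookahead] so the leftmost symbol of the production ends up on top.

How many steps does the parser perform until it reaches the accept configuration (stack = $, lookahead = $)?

     Stack        Input        Action
  1  $ <S>        t u t u t $  expand <S> → <H> t
  2  $ t <H>      t u t u t $  expand <H> → t <A> u
  3  $ t u <A> t  t u t u t $  match t
  4  $ t u <A>    u t u t $    expand <A> → u t
  5  $ t u t u    u t u t $    match u
  6  $ t u t      t u t $      match t
  7  $ t u        u t $        match u
  8  $ t          t $          match t
Accept reached after 8 steps.

8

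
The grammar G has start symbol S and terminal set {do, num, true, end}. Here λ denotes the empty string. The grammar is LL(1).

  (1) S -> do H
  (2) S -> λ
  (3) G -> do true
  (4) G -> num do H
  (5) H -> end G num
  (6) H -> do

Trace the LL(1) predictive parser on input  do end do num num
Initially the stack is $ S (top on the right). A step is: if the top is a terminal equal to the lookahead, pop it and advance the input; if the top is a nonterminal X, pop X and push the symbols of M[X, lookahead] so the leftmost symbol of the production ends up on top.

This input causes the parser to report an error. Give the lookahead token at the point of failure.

step 1: stack=$ S  input=do end do num num $  — expand S -> do H
step 2: stack=$ H do  input=do end do num num $  — match do
step 3: stack=$ H  input=end do num num $  — expand H -> end G num
step 4: stack=$ num G end  input=end do num num $  — match end
step 5: stack=$ num G  input=do num num $  — expand G -> do true
step 6: stack=$ num true do  input=do num num $  — match do
step 7: stack=$ num true  input=num num $  — error: top is terminal true but lookahead is num

num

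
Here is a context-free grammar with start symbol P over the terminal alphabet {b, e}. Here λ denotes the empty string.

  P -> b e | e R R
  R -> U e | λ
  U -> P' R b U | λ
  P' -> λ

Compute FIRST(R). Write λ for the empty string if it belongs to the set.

FIRST(P) = {b, e}
FIRST(P') = {λ}
FIRST(R) = {λ, b, e}  (via U e)
FIRST(U) = {λ, b, e}  (via P' R b U)

{λ, b, e}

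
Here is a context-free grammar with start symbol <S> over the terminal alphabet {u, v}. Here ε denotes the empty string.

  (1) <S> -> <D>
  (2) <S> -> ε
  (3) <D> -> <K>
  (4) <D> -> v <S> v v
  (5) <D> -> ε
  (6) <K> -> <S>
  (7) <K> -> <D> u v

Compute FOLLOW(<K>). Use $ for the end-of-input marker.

FIRST(<S>): from <S>-><D> we get {ε, u, v}; from <S>->ε we get {ε}. So FIRST(<S>) = {ε, u, v}.
FIRST(<D>): from <D>-><K> we get {ε, u, v}; from <D>->v <S> v v we get {v}; from <D>->ε we get {ε}. So FIRST(<D>) = {ε, u, v}.
FIRST(<K>): from <K>-><S> we get {ε, u, v}; from <K>-><D> u v we get {u, v}. So FIRST(<K>) = {ε, u, v}.
FOLLOW(<S>) includes $ since <S> is the start symbol.
FOLLOW(<S>): in <D>->v <S> v v, <S> is followed by v v with FIRST {v}; in <K>-><S>, the suffix after <S> is empty, so FOLLOW(<S>) ⊇ FOLLOW(<K>) = {$, u, v}. Thus FOLLOW(<S>) = {$, u, v}.
FOLLOW(<D>): in <S>-><D>, the suffix after <D> is empty, so FOLLOW(<D>) ⊇ FOLLOW(<S>) = {$, u, v}; in <K>-><D> u v, <D> is followed by u v with FIRST {u}. Thus FOLLOW(<D>) = {$, u, v}.
FOLLOW(<K>): in <D>-><K>, the suffix after <K> is empty, so FOLLOW(<K>) ⊇ FOLLOW(<D>) = {$, u, v}. Thus FOLLOW(<K>) = {$, u, v}.

{$, u, v}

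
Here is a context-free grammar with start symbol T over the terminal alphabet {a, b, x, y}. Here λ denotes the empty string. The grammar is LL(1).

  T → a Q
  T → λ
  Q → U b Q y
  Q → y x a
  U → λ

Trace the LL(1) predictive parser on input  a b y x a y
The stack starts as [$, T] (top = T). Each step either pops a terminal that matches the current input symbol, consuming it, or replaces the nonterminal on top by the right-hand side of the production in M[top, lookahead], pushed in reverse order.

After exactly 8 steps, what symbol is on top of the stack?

a

step 1: stack=$ T  input=a b y x a y $  — expand T → a Q
step 2: stack=$ Q a  input=a b y x a y $  — match a
step 3: stack=$ Q  input=b y x a y $  — expand Q → U b Q y
step 4: stack=$ y Q b U  input=b y x a y $  — expand U → λ
step 5: stack=$ y Q b  input=b y x a y $  — match b
step 6: stack=$ y Q  input=y x a y $  — expand Q → y x a
step 7: stack=$ y a x y  input=y x a y $  — match y
step 8: stack=$ y a x  input=x a y $  — match x
Stack after step 8: $ y a (top = a).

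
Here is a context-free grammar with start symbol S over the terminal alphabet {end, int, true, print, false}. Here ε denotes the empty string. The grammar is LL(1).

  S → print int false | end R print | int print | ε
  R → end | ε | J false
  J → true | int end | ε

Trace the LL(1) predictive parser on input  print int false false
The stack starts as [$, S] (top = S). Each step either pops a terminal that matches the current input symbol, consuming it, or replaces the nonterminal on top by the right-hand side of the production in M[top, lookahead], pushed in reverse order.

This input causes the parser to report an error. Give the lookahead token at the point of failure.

false

     Stack              Input                    Action
  1  $ S                print int false false $  expand S → print int false
  2  $ false int print  print int false false $  match print
  3  $ false int        int false false $        match int
  4  $ false            false false $            match false
  5  $                  false $                  error: stack empty but input remains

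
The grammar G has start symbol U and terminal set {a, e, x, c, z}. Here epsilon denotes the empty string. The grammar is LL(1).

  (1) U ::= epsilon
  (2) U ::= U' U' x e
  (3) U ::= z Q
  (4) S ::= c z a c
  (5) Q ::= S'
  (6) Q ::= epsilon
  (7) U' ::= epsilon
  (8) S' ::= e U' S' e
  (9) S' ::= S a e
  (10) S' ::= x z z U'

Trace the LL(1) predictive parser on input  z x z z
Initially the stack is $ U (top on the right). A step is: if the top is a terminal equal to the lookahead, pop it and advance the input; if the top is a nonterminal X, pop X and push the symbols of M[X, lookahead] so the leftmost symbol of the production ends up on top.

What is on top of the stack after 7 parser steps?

step 1: stack=$ U  input=z x z z $  — expand U ::= z Q
step 2: stack=$ Q z  input=z x z z $  — match z
step 3: stack=$ Q  input=x z z $  — expand Q ::= S'
step 4: stack=$ S'  input=x z z $  — expand S' ::= x z z U'
step 5: stack=$ U' z z x  input=x z z $  — match x
step 6: stack=$ U' z z  input=z z $  — match z
step 7: stack=$ U' z  input=z $  — match z
Stack after step 7: $ U' (top = U').

U'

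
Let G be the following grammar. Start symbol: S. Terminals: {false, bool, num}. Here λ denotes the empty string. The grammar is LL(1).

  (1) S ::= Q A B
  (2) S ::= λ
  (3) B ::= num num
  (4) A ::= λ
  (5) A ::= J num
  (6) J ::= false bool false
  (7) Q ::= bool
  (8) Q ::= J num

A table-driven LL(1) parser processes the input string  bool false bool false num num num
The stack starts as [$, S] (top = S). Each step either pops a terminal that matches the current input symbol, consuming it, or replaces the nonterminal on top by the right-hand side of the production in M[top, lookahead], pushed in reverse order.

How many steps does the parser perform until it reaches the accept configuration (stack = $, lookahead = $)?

step 1: stack=$ S  input=bool false bool false num num num $  — expand S ::= Q A B
step 2: stack=$ B A Q  input=bool false bool false num num num $  — expand Q ::= bool
step 3: stack=$ B A bool  input=bool false bool false num num num $  — match bool
step 4: stack=$ B A  input=false bool false num num num $  — expand A ::= J num
step 5: stack=$ B num J  input=false bool false num num num $  — expand J ::= false bool false
step 6: stack=$ B num false bool false  input=false bool false num num num $  — match false
step 7: stack=$ B num false bool  input=bool false num num num $  — match bool
step 8: stack=$ B num false  input=false num num num $  — match false
step 9: stack=$ B num  input=num num num $  — match num
step 10: stack=$ B  input=num num $  — expand B ::= num num
step 11: stack=$ num num  input=num num $  — match num
step 12: stack=$ num  input=num $  — match num
Accept reached after 12 steps.

12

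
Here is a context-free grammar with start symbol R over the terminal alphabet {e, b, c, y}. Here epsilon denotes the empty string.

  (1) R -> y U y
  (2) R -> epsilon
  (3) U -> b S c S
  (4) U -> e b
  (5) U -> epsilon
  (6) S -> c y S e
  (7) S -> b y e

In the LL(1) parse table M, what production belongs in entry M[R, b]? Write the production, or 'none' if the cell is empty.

FIRST(R): from R->y U y we get {y}; from R->epsilon we get {epsilon}. So FIRST(R) = {epsilon, y}.
FIRST(U): from U->b S c S we get {b}; from U->e b we get {e}; from U->epsilon we get {epsilon}. So FIRST(U) = {epsilon, b, e}.
FIRST(S): from S->c y S e we get {c}; from S->b y e we get {b}. So FIRST(S) = {b, c}.
FOLLOW(R) includes $ since R is the start symbol.
FOLLOW(R): R appears on no right-hand side. Thus FOLLOW(R) = {$}.
For R -> y U y: FIRST(y U y) = {y}, so it goes in M[R, t] for t ∈ {y}.
For R -> epsilon: FIRST(epsilon) = {epsilon}, so it goes in M[R, t] for t ∈ {}; since epsilon ∈ FIRST, also for every t ∈ FOLLOW(R) = {$}.
None of these place a production in M[R, b].

none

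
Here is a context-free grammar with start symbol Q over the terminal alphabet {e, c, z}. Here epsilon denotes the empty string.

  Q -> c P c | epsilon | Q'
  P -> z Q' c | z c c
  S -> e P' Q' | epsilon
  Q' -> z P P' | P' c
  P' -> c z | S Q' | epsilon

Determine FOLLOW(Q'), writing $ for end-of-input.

{$, c, e, z}

FIRST(P): from P->z Q' c we get {z}; from P->z c c we get {z}. So FIRST(P) = {z}.
FIRST(S): from S->e P' Q' we get {e}; from S->epsilon we get {epsilon}. So FIRST(S) = {epsilon, e}.
FIRST(Q): from Q->c P c we get {c}; from Q->epsilon we get {epsilon}; from Q->Q' we get {c, e, z}. So FIRST(Q) = {epsilon, c, e, z}.
FIRST(Q'): from Q'->z P P' we get {z}; from Q'->P' c we get {c, e, z}. So FIRST(Q') = {c, e, z}.
FIRST(P'): from P'->c z we get {c}; from P'->S Q' we get {c, e, z}; from P'->epsilon we get {epsilon}. So FIRST(P') = {epsilon, c, e, z}.
FOLLOW(Q) includes $ since Q is the start symbol.
FOLLOW(Q): Q appears on no right-hand side. Thus FOLLOW(Q) = {$}.
FOLLOW(S): in P'->S Q', S is followed by Q' with FIRST {c, e, z}. Thus FOLLOW(S) = {c, e, z}.
FOLLOW(P): in Q->c P c, P is followed by c with FIRST {c}; in Q'->z P P', P is followed by P' with FIRST {epsilon, c, e, z}; in Q'->z P P', the suffix after P is nullable, so FOLLOW(P) ⊇ FOLLOW(Q') = {$, c, e, z}. Thus FOLLOW(P) = {$, c, e, z}.
FOLLOW(Q'): in Q->Q', the suffix after Q' is empty, so FOLLOW(Q') ⊇ FOLLOW(Q) = {$}; in P->z Q' c, Q' is followed by c with FIRST {c}; in S->e P' Q', the suffix after Q' is empty, so FOLLOW(Q') ⊇ FOLLOW(S) = {c, e, z}; in P'->S Q', the suffix after Q' is empty, so FOLLOW(Q') ⊇ FOLLOW(P') = {$, c, e, z}. Thus FOLLOW(Q') = {$, c, e, z}.
FOLLOW(P'): in S->e P' Q', P' is followed by Q' with FIRST {c, e, z}; in Q'->z P P', the suffix after P' is empty, so FOLLOW(P') ⊇ FOLLOW(Q') = {$, c, e, z}; in Q'->P' c, P' is followed by c with FIRST {c}. Thus FOLLOW(P') = {$, c, e, z}.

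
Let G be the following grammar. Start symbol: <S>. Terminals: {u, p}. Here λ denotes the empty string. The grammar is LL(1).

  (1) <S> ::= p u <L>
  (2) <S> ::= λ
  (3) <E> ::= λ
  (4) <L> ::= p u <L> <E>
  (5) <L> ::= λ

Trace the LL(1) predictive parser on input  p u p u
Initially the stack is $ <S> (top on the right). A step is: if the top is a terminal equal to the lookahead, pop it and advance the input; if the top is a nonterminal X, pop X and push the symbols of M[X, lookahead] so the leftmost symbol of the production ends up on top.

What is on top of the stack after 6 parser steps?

<L>

step 1: stack=$ <S>  input=p u p u $  — expand <S> ::= p u <L>
step 2: stack=$ <L> u p  input=p u p u $  — match p
step 3: stack=$ <L> u  input=u p u $  — match u
step 4: stack=$ <L>  input=p u $  — expand <L> ::= p u <L> <E>
step 5: stack=$ <E> <L> u p  input=p u $  — match p
step 6: stack=$ <E> <L> u  input=u $  — match u
Stack after step 6: $ <E> <L> (top = <L>).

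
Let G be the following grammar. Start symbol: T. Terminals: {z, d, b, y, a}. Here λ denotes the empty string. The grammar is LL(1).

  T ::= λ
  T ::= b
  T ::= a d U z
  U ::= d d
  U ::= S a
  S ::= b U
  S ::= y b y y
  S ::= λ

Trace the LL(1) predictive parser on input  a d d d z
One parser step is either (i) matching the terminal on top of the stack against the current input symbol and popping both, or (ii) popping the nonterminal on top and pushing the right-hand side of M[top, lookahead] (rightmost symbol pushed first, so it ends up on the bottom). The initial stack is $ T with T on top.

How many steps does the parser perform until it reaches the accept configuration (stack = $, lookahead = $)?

7

step 1: stack=$ T  input=a d d d z $  — expand T ::= a d U z
step 2: stack=$ z U d a  input=a d d d z $  — match a
step 3: stack=$ z U d  input=d d d z $  — match d
step 4: stack=$ z U  input=d d z $  — expand U ::= d d
step 5: stack=$ z d d  input=d d z $  — match d
step 6: stack=$ z d  input=d z $  — match d
step 7: stack=$ z  input=z $  — match z
Accept reached after 7 steps.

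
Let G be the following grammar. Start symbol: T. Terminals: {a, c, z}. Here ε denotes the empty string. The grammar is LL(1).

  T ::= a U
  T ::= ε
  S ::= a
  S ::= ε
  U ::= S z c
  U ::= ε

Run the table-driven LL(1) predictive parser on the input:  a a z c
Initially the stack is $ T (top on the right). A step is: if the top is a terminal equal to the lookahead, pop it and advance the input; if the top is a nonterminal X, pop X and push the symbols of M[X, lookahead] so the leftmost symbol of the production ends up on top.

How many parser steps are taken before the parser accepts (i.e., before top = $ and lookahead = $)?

7

step 1: stack=$ T  input=a a z c $  — expand T ::= a U
step 2: stack=$ U a  input=a a z c $  — match a
step 3: stack=$ U  input=a z c $  — expand U ::= S z c
step 4: stack=$ c z S  input=a z c $  — expand S ::= a
step 5: stack=$ c z a  input=a z c $  — match a
step 6: stack=$ c z  input=z c $  — match z
step 7: stack=$ c  input=c $  — match c
Accept reached after 7 steps.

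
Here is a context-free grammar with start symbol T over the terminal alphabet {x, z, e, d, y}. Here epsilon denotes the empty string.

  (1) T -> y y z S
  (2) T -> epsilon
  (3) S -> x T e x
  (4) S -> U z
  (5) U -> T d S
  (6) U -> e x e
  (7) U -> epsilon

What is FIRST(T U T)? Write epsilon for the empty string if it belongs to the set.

FIRST(T): from T->y y z S we get {y}; from T->epsilon we get {epsilon}. So FIRST(T) = {epsilon, y}.
FIRST(U): from U->T d S we get {d, y}; from U->e x e we get {e}; from U->epsilon we get {epsilon}. So FIRST(U) = {epsilon, d, e, y}.
FIRST(S): from S->x T e x we get {x}; from S->U z we get {d, e, y, z}. So FIRST(S) = {d, e, x, y, z}.
FIRST(T U T): take FIRST of each symbol in turn, carrying on past any symbol whose FIRST contains epsilon; result {epsilon, d, e, y}.

{epsilon, d, e, y}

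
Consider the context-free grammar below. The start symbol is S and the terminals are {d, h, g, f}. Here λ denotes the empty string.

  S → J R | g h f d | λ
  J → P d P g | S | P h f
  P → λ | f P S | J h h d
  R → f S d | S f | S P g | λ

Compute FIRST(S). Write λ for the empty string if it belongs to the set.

{λ, d, f, g, h}

FIRST(S) = {λ, d, f, g, h}  (via J R)
FIRST(J) = {λ, d, f, g, h}  (via P d P g, S, P h f)
FIRST(P) = {λ, d, f, g, h}  (via J h h d)
FIRST(R) = {λ, d, f, g, h}  (via S f, S P g)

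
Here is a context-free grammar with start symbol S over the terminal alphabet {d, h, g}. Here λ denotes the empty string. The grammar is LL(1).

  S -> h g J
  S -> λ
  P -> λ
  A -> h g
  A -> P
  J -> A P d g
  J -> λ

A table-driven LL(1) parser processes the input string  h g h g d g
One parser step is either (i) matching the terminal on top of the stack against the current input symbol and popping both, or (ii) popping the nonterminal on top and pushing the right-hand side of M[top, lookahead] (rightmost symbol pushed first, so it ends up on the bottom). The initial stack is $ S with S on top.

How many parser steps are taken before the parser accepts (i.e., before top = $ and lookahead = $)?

      Stack        Input          Action
   1  $ S          h g h g d g $  expand S -> h g J
   2  $ J g h      h g h g d g $  match h
   3  $ J g        g h g d g $    match g
   4  $ J          h g d g $      expand J -> A P d g
   5  $ g d P A    h g d g $      expand A -> h g
   6  $ g d P g h  h g d g $      match h
   7  $ g d P g    g d g $        match g
   8  $ g d P      d g $          expand P -> λ
   9  $ g d        d g $          match d
  10  $ g          g $            match g
Accept reached after 10 steps.

10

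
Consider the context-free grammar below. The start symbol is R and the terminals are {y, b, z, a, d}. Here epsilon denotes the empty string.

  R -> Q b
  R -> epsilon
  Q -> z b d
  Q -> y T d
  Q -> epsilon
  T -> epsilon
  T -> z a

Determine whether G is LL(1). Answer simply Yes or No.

Yes

FIRST(R) = {epsilon, b, y, z}
FIRST(Q) = {epsilon, y, z}
FIRST(T) = {epsilon, z}
FOLLOW(R) = {$}
FOLLOW(Q) = {b}
FOLLOW(T) = {d}
Each cell of M receives at most one production.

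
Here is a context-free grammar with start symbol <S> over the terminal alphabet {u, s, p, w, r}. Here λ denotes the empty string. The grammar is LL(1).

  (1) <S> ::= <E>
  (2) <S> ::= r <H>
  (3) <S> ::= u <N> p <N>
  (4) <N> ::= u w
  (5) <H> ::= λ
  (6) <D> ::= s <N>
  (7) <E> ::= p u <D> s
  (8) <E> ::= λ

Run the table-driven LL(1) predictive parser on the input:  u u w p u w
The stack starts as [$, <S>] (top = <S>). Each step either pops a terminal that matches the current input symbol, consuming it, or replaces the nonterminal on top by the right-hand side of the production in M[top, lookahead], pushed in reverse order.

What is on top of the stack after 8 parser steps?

step 1: stack=$ <S>  input=u u w p u w $  — expand <S> ::= u <N> p <N>
step 2: stack=$ <N> p <N> u  input=u u w p u w $  — match u
step 3: stack=$ <N> p <N>  input=u w p u w $  — expand <N> ::= u w
step 4: stack=$ <N> p w u  input=u w p u w $  — match u
step 5: stack=$ <N> p w  input=w p u w $  — match w
step 6: stack=$ <N> p  input=p u w $  — match p
step 7: stack=$ <N>  input=u w $  — expand <N> ::= u w
step 8: stack=$ w u  input=u w $  — match u
Stack after step 8: $ w (top = w).

w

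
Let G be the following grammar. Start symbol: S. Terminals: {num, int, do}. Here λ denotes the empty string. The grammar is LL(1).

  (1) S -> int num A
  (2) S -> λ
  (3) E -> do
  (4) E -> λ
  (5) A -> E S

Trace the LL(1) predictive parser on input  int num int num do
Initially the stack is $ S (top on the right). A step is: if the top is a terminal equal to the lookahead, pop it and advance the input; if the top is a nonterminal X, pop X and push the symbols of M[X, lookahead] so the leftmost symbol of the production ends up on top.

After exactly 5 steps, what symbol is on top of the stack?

S

     Stack        Input                 Action
  1  $ S          int num int num do $  expand S -> int num A
  2  $ A num int  int num int num do $  match int
  3  $ A num      num int num do $      match num
  4  $ A          int num do $          expand A -> E S
  5  $ S E        int num do $          expand E -> λ
Stack after step 5: $ S (top = S).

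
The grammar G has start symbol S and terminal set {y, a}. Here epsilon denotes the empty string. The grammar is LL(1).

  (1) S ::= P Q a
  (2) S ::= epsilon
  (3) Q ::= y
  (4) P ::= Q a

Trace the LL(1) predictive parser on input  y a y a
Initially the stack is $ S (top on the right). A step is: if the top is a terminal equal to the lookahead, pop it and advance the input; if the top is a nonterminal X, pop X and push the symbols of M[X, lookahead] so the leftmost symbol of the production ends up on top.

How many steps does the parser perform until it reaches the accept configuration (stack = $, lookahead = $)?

8

     Stack      Input      Action
  1  $ S        y a y a $  expand S ::= P Q a
  2  $ a Q P    y a y a $  expand P ::= Q a
  3  $ a Q a Q  y a y a $  expand Q ::= y
  4  $ a Q a y  y a y a $  match y
  5  $ a Q a    a y a $    match a
  6  $ a Q      y a $      expand Q ::= y
  7  $ a y      y a $      match y
  8  $ a        a $        match a
Accept reached after 8 steps.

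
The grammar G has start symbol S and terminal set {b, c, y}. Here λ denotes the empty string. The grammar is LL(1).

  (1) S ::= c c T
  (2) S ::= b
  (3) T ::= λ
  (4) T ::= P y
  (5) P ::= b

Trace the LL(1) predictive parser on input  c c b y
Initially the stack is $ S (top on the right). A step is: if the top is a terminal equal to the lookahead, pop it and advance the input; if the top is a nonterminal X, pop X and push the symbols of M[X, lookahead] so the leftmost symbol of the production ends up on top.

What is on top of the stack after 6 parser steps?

     Stack    Input      Action
  1  $ S      c c b y $  expand S ::= c c T
  2  $ T c c  c c b y $  match c
  3  $ T c    c b y $    match c
  4  $ T      b y $      expand T ::= P y
  5  $ y P    b y $      expand P ::= b
  6  $ y b    b y $      match b
Stack after step 6: $ y (top = y).

y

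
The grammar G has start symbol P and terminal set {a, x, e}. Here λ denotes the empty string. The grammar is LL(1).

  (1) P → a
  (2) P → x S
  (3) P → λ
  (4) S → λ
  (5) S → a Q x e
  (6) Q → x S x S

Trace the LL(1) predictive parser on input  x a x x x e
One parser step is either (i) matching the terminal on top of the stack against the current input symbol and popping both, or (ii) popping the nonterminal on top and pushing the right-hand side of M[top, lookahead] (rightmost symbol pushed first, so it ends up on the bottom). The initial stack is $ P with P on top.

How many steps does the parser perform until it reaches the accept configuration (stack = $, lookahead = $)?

step 1: stack=$ P  input=x a x x x e $  — expand P → x S
step 2: stack=$ S x  input=x a x x x e $  — match x
step 3: stack=$ S  input=a x x x e $  — expand S → a Q x e
step 4: stack=$ e x Q a  input=a x x x e $  — match a
step 5: stack=$ e x Q  input=x x x e $  — expand Q → x S x S
step 6: stack=$ e x S x S x  input=x x x e $  — match x
step 7: stack=$ e x S x S  input=x x e $  — expand S → λ
step 8: stack=$ e x S x  input=x x e $  — match x
step 9: stack=$ e x S  input=x e $  — expand S → λ
step 10: stack=$ e x  input=x e $  — match x
step 11: stack=$ e  input=e $  — match e
Accept reached after 11 steps.

11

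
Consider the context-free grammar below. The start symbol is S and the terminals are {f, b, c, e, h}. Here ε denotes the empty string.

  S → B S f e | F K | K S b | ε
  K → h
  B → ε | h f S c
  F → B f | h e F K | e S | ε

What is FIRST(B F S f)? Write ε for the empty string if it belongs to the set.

FIRST(K) = {h}
FIRST(B) = {ε, h}
FIRST(F) = {ε, e, f, h}  (via B f)
FIRST(S) = {ε, e, f, h}  (via B S f e, F K, K S b)
FIRST(B F S f): take FIRST of each symbol in turn, carrying on past any symbol whose FIRST contains ε; result {e, f, h}.

{e, f, h}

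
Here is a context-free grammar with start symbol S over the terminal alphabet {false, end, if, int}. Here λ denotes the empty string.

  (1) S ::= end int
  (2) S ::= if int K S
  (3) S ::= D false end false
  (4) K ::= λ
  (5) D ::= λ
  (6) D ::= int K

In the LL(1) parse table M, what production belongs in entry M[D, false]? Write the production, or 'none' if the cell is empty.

FIRST(K) = {λ}
FIRST(D) = {λ, int}
FIRST(S) = {end, false, if, int}  (via D false end false)
FOLLOW(S) includes $ since S is the start symbol.
FOLLOW(D): in S::=D false end false, D is followed by false end false with FIRST {false}. Thus FOLLOW(D) = {false}.
For D ::= λ: FIRST(λ) = {λ}, so it goes in M[D, t] for t ∈ {}; since λ ∈ FIRST, also for every t ∈ FOLLOW(D) = {false}.
For D ::= int K: FIRST(int K) = {int}, so it goes in M[D, t] for t ∈ {int}.

D ::= λ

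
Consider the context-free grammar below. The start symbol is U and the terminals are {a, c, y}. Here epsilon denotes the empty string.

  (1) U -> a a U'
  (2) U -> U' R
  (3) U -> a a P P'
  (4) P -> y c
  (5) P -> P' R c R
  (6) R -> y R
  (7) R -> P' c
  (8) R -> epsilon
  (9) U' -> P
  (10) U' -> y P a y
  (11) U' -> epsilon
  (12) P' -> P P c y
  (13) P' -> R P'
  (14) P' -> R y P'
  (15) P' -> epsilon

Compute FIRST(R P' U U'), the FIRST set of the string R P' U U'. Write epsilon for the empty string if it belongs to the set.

FIRST(U): from U->a a U' we get {a}; from U->U' R we get {epsilon, c, y}; from U->a a P P' we get {a}. So FIRST(U) = {epsilon, a, c, y}.
FIRST(P): from P->y c we get {y}; from P->P' R c R we get {c, y}. So FIRST(P) = {c, y}.
FIRST(U'): from U'->P we get {c, y}; from U'->y P a y we get {y}; from U'->epsilon we get {epsilon}. So FIRST(U') = {epsilon, c, y}.
FIRST(R): from R->y R we get {y}; from R->P' c we get {c, y}; from R->epsilon we get {epsilon}. So FIRST(R) = {epsilon, c, y}.
FIRST(P'): from P'->P P c y we get {c, y}; from P'->R P' we get {epsilon, c, y}; from P'->R y P' we get {c, y}; from P'->epsilon we get {epsilon}. So FIRST(P') = {epsilon, c, y}.
FIRST(R P' U U'): take FIRST of each symbol in turn, carrying on past any symbol whose FIRST contains epsilon; result {epsilon, a, c, y}.

{epsilon, a, c, y}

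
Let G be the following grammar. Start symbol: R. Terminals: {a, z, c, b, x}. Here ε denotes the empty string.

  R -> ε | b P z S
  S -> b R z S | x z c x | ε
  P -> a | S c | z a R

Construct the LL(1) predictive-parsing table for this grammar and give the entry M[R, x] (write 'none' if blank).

none

FIRST(R) = {ε, b}
FIRST(S) = {ε, b, x}
FIRST(P) = {a, b, c, x, z}  (via S c)
FOLLOW(R) includes $ since R is the start symbol.
FOLLOW(P): in R->b P z S, P is followed by z S with FIRST {z}. Thus FOLLOW(P) = {z}.
FOLLOW(R): in S->b R z S, R is followed by z S with FIRST {z}; in P->z a R, the suffix after R is empty, so FOLLOW(R) ⊇ FOLLOW(P) = {z}. Thus FOLLOW(R) = {$, z}.
For R -> ε: FIRST(ε) = {ε}, so it goes in M[R, t] for t ∈ {}; since ε ∈ FIRST, also for every t ∈ FOLLOW(R) = {$, z}.
For R -> b P z S: FIRST(b P z S) = {b}, so it goes in M[R, t] for t ∈ {b}.
None of these place a production in M[R, x].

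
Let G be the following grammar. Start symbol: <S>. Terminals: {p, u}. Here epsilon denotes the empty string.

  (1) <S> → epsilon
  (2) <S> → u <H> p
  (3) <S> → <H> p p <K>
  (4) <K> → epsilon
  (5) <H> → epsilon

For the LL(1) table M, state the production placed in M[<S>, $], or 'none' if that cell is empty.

<S> → epsilon

FIRST(<K>) = {epsilon}
FIRST(<H>) = {epsilon}
FIRST(<S>) = {epsilon, p, u}  (via <H> p p <K>)
FOLLOW(<S>) includes $ since <S> is the start symbol.
FOLLOW(<S>): <S> appears on no right-hand side. Thus FOLLOW(<S>) = {$}.
For <S> → epsilon: FIRST(epsilon) = {epsilon}, so it goes in M[<S>, t] for t ∈ {}; since epsilon ∈ FIRST, also for every t ∈ FOLLOW(<S>) = {$}.
For <S> → u <H> p: FIRST(u <H> p) = {u}, so it goes in M[<S>, t] for t ∈ {u}.
For <S> → <H> p p <K>: FIRST(<H> p p <K>) = {p}, so it goes in M[<S>, t] for t ∈ {p}.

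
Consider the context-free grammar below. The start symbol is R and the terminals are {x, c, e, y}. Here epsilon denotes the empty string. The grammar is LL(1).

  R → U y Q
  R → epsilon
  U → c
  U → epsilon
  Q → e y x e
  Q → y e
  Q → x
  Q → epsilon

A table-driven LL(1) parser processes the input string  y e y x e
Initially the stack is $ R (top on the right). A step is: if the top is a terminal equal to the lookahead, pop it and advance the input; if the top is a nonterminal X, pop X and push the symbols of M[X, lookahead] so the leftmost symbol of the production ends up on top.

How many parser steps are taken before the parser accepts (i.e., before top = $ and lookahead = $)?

8

     Stack      Input        Action
  1  $ R        y e y x e $  expand R → U y Q
  2  $ Q y U    y e y x e $  expand U → epsilon
  3  $ Q y      y e y x e $  match y
  4  $ Q        e y x e $    expand Q → e y x e
  5  $ e x y e  e y x e $    match e
  6  $ e x y    y x e $      match y
  7  $ e x      x e $        match x
  8  $ e        e $          match e
Accept reached after 8 steps.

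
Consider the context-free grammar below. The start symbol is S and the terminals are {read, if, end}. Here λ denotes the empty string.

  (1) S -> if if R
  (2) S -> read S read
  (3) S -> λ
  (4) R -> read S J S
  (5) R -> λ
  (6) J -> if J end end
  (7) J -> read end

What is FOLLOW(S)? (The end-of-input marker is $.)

{$, if, read}

FIRST(S): from S->if if R we get {if}; from S->read S read we get {read}; from S->λ we get {λ}. So FIRST(S) = {λ, if, read}.
FIRST(R): from R->read S J S we get {read}; from R->λ we get {λ}. So FIRST(R) = {λ, read}.
FIRST(J): from J->if J end end we get {if}; from J->read end we get {read}. So FIRST(J) = {if, read}.
FOLLOW(S) includes $ since S is the start symbol.
FOLLOW(S): in S->read S read, S is followed by read with FIRST {read}; in R->read S J S (occurrence 1), S is followed by J S with FIRST {if, read}; in R->read S J S (occurrence 2), the suffix after S is empty, so FOLLOW(S) ⊇ FOLLOW(R) = {$, if, read}. Thus FOLLOW(S) = {$, if, read}.
FOLLOW(R): in S->if if R, the suffix after R is empty, so FOLLOW(R) ⊇ FOLLOW(S) = {$, if, read}. Thus FOLLOW(R) = {$, if, read}.
FOLLOW(J): in R->read S J S, J is followed by S with FIRST {λ, if, read}; in R->read S J S, the suffix after J is nullable, so FOLLOW(J) ⊇ FOLLOW(R) = {$, if, read}; in J->if J end end, J is followed by end end with FIRST {end}. Thus FOLLOW(J) = {$, end, if, read}.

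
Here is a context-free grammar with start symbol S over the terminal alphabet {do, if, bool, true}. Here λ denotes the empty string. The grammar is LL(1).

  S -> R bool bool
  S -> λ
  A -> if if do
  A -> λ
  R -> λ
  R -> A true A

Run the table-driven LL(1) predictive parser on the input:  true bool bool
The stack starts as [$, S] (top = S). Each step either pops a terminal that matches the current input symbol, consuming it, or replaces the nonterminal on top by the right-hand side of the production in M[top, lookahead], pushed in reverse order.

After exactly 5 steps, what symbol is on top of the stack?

step 1: stack=$ S  input=true bool bool $  — expand S -> R bool bool
step 2: stack=$ bool bool R  input=true bool bool $  — expand R -> A true A
step 3: stack=$ bool bool A true A  input=true bool bool $  — expand A -> λ
step 4: stack=$ bool bool A true  input=true bool bool $  — match true
step 5: stack=$ bool bool A  input=bool bool $  — expand A -> λ
Stack after step 5: $ bool bool (top = bool).

bool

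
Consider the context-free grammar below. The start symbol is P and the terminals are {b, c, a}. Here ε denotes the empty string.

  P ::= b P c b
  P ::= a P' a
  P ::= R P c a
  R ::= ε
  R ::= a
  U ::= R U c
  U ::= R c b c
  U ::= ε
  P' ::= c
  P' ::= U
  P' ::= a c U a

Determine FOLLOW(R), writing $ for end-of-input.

{a, b, c}

FIRST(R): from R::=ε we get {ε}; from R::=a we get {a}. So FIRST(R) = {ε, a}.
FIRST(P): from P::=b P c b we get {b}; from P::=a P' a we get {a}; from P::=R P c a we get {a, b}. So FIRST(P) = {a, b}.
FIRST(U): from U::=R U c we get {a, c}; from U::=R c b c we get {a, c}; from U::=ε we get {ε}. So FIRST(U) = {ε, a, c}.
FIRST(P'): from P'::=c we get {c}; from P'::=U we get {ε, a, c}; from P'::=a c U a we get {a}. So FIRST(P') = {ε, a, c}.
FOLLOW(P) includes $ since P is the start symbol.
FOLLOW(P): in P::=b P c b, P is followed by c b with FIRST {c}; in P::=R P c a, P is followed by c a with FIRST {c}. Thus FOLLOW(P) = {$, c}.
FOLLOW(R): in P::=R P c a, R is followed by P c a with FIRST {a, b}; in U::=R U c, R is followed by U c with FIRST {a, c}; in U::=R c b c, R is followed by c b c with FIRST {c}. Thus FOLLOW(R) = {a, b, c}.
FOLLOW(P'): in P::=a P' a, P' is followed by a with FIRST {a}. Thus FOLLOW(P') = {a}.
FOLLOW(U): in U::=R U c, U is followed by c with FIRST {c}; in P'::=U, the suffix after U is empty, so FOLLOW(U) ⊇ FOLLOW(P') = {a}; in P'::=a c U a, U is followed by a with FIRST {a}. Thus FOLLOW(U) = {a, c}.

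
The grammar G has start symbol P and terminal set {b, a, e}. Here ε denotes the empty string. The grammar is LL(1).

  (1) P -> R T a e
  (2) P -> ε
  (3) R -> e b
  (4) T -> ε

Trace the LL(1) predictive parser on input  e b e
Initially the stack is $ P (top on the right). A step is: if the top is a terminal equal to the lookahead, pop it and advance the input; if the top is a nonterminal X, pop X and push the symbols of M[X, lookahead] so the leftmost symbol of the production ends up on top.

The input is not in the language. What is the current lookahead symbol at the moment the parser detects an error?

e

step 1: stack=$ P  input=e b e $  — expand P -> R T a e
step 2: stack=$ e a T R  input=e b e $  — expand R -> e b
step 3: stack=$ e a T b e  input=e b e $  — match e
step 4: stack=$ e a T b  input=b e $  — match b
step 5: stack=$ e a T  input=e $  — error: M[T, e] is empty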